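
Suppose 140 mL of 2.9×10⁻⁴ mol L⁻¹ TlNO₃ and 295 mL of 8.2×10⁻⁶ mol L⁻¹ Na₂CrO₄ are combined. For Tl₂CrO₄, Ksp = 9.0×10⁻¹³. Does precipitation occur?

The combined volume is 435 mL.
[Tl⁺] = (2.9×10⁻⁴)(140)/435 = 9.3×10⁻⁵ mol L⁻¹
[CrO₄²⁻] = (8.2×10⁻⁶)(295)/435 = 5.6×10⁻⁶ mol L⁻¹
Q = [Tl⁺]^2[CrO₄²⁻] = 4.8×10⁻¹⁴
Since Q (4.8×10⁻¹⁴) is less than Ksp (9.0×10⁻¹³), no Tl₂CrO₄ precipitates.

No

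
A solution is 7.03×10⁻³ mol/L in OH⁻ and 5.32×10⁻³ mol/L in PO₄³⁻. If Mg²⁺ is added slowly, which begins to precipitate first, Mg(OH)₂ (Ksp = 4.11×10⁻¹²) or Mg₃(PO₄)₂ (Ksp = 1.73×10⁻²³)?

Precipitation of each salt begins when its ion product equals Ksp.
For Mg(OH)₂: [Mg²⁺] = (Ksp/[OH⁻]^2) = 8.32×10⁻⁸ mol/L
For Mg₃(PO₄)₂: [Mg²⁺] = (Ksp/[PO₄³⁻]^2)^(1/3) = 8.49×10⁻⁷ mol/L
Since Mg(OH)₂ needs less Mg²⁺ to reach saturation, it precipitates first.

Mg(OH)₂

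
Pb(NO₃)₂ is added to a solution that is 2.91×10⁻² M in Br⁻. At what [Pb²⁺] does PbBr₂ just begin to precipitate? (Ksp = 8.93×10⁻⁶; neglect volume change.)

Each salt precipitates once Q = Ksp for that salt.
PbBr₂(s) ⇌ Pb²⁺(aq) + 2 Br⁻(aq)
Ksp = [Pb²⁺][Br⁻]^2 = [Pb²⁺](2.91×10⁻²)^2
[Pb²⁺] = 8.93×10⁻⁶ / (2.91×10⁻²)^2 = 1.05×10⁻²
[Pb²⁺] = 1.05×10⁻² M

1.05×10⁻² M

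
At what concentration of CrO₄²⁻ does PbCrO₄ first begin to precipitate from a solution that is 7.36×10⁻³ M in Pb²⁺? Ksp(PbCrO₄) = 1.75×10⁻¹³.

Precipitation of each salt begins when its ion product equals Ksp.
PbCrO₄(s) ⇌ Pb²⁺(aq) + CrO₄²⁻(aq)
Ksp = [Pb²⁺][CrO₄²⁻] = [CrO₄²⁻](7.36×10⁻³)
[CrO₄²⁻] = 1.75×10⁻¹³ / (7.36×10⁻³) = 2.38×10⁻¹¹
[CrO₄²⁻] = 2.38×10⁻¹¹ M

2.38×10⁻¹¹ M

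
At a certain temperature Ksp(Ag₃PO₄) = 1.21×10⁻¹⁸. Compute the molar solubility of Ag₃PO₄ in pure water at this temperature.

1.45×10⁻⁵ M

Ag₃PO₄(s) ⇌ 3 Ag⁺(aq) + PO₄³⁻(aq)
If s mol/L of Ag₃PO₄ dissolves, [Ag⁺] = 3s and [PO₄³⁻] = s.
Ksp = [Ag⁺]^3[PO₄³⁻] = (3s)^3 · s = 27s^4
27s^4 = 1.21×10⁻¹⁸  ⇒  s^4 = 4.48×10⁻²⁰
Taking the 4th root, s = 1.45×10⁻⁵ M.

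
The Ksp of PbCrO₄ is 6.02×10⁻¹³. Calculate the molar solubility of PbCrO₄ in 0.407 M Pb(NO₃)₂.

PbCrO₄(s) ⇌ Pb²⁺(aq) + CrO₄²⁻(aq)
The solution already contains Pb²⁺ at 0.407 M. Let s be the molar solubility of PbCrO₄.
[Pb²⁺] ≈ 0.407 M (common ion dominates); [CrO₄²⁻] = s.
Ksp = [Pb²⁺][CrO₄²⁻] = (0.407)s
s = 6.02×10⁻¹³ / (0.407) = 1.48×10⁻¹²
s = 1.48×10⁻¹² M

1.48×10⁻¹² M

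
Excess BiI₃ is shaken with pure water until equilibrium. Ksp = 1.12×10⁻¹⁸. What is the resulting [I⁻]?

BiI₃(s) ⇌ Bi³⁺(aq) + 3 I⁻(aq)
Call the molar solubility s, so that [Bi³⁺] = s and [I⁻] = 3s.
Ksp = [Bi³⁺][I⁻]^3 = s · (3s)^3 = 27s^4 = 1.12×10⁻¹⁸
s = 1.43×10⁻⁵ mol L⁻¹
[I⁻] = 3s = 4.28×10⁻⁵ mol L⁻¹

4.28×10⁻⁵ M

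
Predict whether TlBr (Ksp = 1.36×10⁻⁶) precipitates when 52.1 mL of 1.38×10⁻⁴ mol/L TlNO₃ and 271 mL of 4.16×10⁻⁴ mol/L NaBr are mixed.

No

After mixing, V = 52.1 mL + 271 mL = 323.1 mL.
[Tl⁺] = (1.38×10⁻⁴)(52.1)/323.1 = 2.23×10⁻⁵ mol/L
[Br⁻] = (4.16×10⁻⁴)(271)/323.1 = 3.49×10⁻⁴ mol/L
Q = [Tl⁺][Br⁻] = 7.76×10⁻⁹
Since Q (7.76×10⁻⁹) is less than Ksp (1.36×10⁻⁶), no TlBr precipitates.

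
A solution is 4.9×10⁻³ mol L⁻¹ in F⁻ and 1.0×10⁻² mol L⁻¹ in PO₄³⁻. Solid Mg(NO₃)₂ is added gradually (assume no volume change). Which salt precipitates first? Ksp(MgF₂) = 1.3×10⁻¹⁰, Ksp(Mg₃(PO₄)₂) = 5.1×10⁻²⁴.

Precipitation begins when Q = Ksp.
For MgF₂: [Mg²⁺] = (Ksp/[F⁻]^2) = 5.4×10⁻⁶ mol L⁻¹
For Mg₃(PO₄)₂: [Mg²⁺] = (Ksp/[PO₄³⁻]^2)^(1/3) = 3.7×10⁻⁷ mol L⁻¹
Mg₃(PO₄)₂ requires the lower [Mg²⁺], so it precipitates first.

Mg₃(PO₄)₂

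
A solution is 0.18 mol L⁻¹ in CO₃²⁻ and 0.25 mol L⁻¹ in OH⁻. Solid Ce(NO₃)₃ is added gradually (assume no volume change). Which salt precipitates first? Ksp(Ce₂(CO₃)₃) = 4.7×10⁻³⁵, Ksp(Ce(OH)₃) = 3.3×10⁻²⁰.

Each salt precipitates once Q = Ksp for that salt.
For Ce₂(CO₃)₃: [Ce³⁺] = (Ksp/[CO₃²⁻]^3)^(1/2) = 9.0×10⁻¹⁷ mol L⁻¹
For Ce(OH)₃: [Ce³⁺] = (Ksp/[OH⁻]^3) = 2.1×10⁻¹⁸ mol L⁻¹
The smaller threshold [Ce³⁺] is reached first, so Ce(OH)₃ precipitates first.

Ce(OH)₃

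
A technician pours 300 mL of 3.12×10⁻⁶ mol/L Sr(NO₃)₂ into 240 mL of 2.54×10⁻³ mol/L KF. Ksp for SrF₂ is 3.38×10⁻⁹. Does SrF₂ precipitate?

No

Total volume after mixing = 300 + 240 = 540 mL.
[Sr²⁺] = (3.12×10⁻⁶)(300)/540 = 1.73×10⁻⁶ mol/L
[F⁻] = (2.54×10⁻³)(240)/540 = 1.13×10⁻³ mol/L
Q = [Sr²⁺][F⁻]^2 = 2.21×10⁻¹²
Q < Ksp (2.21×10⁻¹² vs 3.38×10⁻⁹); the solution remains unsaturated and no precipitate forms.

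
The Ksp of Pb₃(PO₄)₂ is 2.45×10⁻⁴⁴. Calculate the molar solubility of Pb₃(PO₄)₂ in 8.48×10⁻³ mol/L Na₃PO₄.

Pb₃(PO₄)₂(s) ⇌ 3 Pb²⁺(aq) + 2 PO₄³⁻(aq)
Let s be the solubility of Pb₃(PO₄)₂ here. The common ion gives [PO₄³⁻] ≈ 8.48×10⁻³ mol/L, and [Pb²⁺] = 3s.
Ksp = [Pb²⁺]^3[PO₄³⁻]^2 = (3s)^3(8.48×10⁻³)^2
(3s)^3 = 2.45×10⁻⁴⁴ / (8.48×10⁻³)^2 = 3.41×10⁻⁴⁰
s = 2.33×10⁻¹⁴ mol/L

2.33×10⁻¹⁴ M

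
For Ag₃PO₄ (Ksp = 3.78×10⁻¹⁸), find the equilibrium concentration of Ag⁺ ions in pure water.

Ag₃PO₄(s) ⇌ 3 Ag⁺(aq) + PO₄³⁻(aq)
With molar solubility s: [Ag⁺] = 3s, [PO₄³⁻] = s.
Ksp = [Ag⁺]^3[PO₄³⁻] = (3s)^3 · s = 27s^4 = 3.78×10⁻¹⁸
s = 1.93×10⁻⁵ mol/L
[Ag⁺] = 3s = 5.80×10⁻⁵ mol/L

5.80×10⁻⁵ M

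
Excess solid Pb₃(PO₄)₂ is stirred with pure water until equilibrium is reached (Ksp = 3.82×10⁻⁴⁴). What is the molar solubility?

8.12×10⁻¹⁰ M

Pb₃(PO₄)₂(s) ⇌ 3 Pb²⁺(aq) + 2 PO₄³⁻(aq)
Call the molar solubility s, so that [Pb²⁺] = 3s and [PO₄³⁻] = 2s.
Ksp = [Pb²⁺]^3[PO₄³⁻]^2 = (3s)^3 · (2s)^2 = 108s^5
108s^5 = 3.82×10⁻⁴⁴  ⇒  s^5 = 3.54×10⁻⁴⁶
s = (3.54×10⁻⁴⁶)^(1/5) = 8.12×10⁻¹⁰ M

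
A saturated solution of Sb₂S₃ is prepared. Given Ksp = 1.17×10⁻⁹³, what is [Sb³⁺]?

2.03×10⁻¹⁹ M

Sb₂S₃(s) ⇌ 2 Sb³⁺(aq) + 3 S²⁻(aq)
With molar solubility s: [Sb³⁺] = 2s, [S²⁻] = 3s.
Ksp = [Sb³⁺]^2[S²⁻]^3 = (2s)^2 · (3s)^3 = 108s^5 = 1.17×10⁻⁹³
s = 1.02×10⁻¹⁹ mol L⁻¹
[Sb³⁺] = 2s = 2.03×10⁻¹⁹ mol L⁻¹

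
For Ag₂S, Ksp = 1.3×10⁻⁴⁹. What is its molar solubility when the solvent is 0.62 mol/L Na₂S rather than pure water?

Ag₂S(s) ⇌ 2 Ag⁺(aq) + S²⁻(aq)
The solution already contains S²⁻ at 0.62 mol/L. Let s be the molar solubility of Ag₂S.
[S²⁻] ≈ 0.62 mol/L (common ion dominates); [Ag⁺] = 2s.
Ksp = [Ag⁺]^2[S²⁻] = (2s)^2(0.62)
(2s)^2 = 1.3×10⁻⁴⁹ / (0.62) = 2.1×10⁻⁴⁹
s = 2.3×10⁻²⁵ mol/L

2.3×10⁻²⁵ M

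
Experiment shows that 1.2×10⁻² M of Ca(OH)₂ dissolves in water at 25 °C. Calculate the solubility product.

Ca(OH)₂(s) ⇌ Ca²⁺(aq) + 2 OH⁻(aq)
Call the molar solubility s, so that [Ca²⁺] = s and [OH⁻] = 2s.
Ksp = [Ca²⁺][OH⁻]^2 = s · (2s)^2 = 4s^3
Ksp = 4 × (1.2×10⁻²)^3 = 6.9×10⁻⁶

Ksp = 6.9×10⁻⁶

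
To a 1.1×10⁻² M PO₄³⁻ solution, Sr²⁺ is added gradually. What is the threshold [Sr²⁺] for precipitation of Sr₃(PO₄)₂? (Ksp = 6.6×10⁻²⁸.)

The threshold for precipitation is Q = Ksp.
Sr₃(PO₄)₂(s) ⇌ 3 Sr²⁺(aq) + 2 PO₄³⁻(aq)
Ksp = [Sr²⁺]^3[PO₄³⁻]^2 = [Sr²⁺]^3(1.1×10⁻²)^2
[Sr²⁺]^3 = 6.6×10⁻²⁸ / (1.1×10⁻²)^2 = 5.5×10⁻²⁴
[Sr²⁺] = 1.8×10⁻⁸ M

1.8×10⁻⁸ M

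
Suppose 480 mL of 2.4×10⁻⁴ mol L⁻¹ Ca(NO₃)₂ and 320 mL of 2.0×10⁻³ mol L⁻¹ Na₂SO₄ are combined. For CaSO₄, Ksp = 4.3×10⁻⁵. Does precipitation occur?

The combined volume is 800 mL.
[Ca²⁺] = (2.4×10⁻⁴)(480)/800 = 1.4×10⁻⁴ mol L⁻¹
[SO₄²⁻] = (2.0×10⁻³)(320)/800 = 8.0×10⁻⁴ mol L⁻¹
Q = [Ca²⁺][SO₄²⁻] = 1.2×10⁻⁷
Q = 1.2×10⁻⁷ < Ksp = 4.3×10⁻⁵, so the solution is unsaturated and no precipitate forms.

No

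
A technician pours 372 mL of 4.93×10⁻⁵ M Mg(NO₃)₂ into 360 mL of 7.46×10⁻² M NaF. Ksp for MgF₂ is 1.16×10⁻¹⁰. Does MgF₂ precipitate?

Yes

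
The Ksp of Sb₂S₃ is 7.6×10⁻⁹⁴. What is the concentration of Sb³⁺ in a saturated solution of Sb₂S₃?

Sb₂S₃(s) ⇌ 2 Sb³⁺(aq) + 3 S²⁻(aq)
Call the molar solubility s, so that [Sb³⁺] = 2s and [S²⁻] = 3s.
Ksp = [Sb³⁺]^2[S²⁻]^3 = (2s)^2 · (3s)^3 = 108s^5 = 7.6×10⁻⁹⁴
s = 9.3×10⁻²⁰ M
[Sb³⁺] = 2s = 1.9×10⁻¹⁹ M

1.9×10⁻¹⁹ M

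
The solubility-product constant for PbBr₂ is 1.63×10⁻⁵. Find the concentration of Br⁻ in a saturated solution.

3.19×10⁻² M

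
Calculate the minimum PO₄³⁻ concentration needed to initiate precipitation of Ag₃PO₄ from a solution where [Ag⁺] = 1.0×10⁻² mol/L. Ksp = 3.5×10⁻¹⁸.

Precipitation begins when Q = Ksp.
Ag₃PO₄(s) ⇌ 3 Ag⁺(aq) + PO₄³⁻(aq)
Ksp = [Ag⁺]^3[PO₄³⁻] = [PO₄³⁻](1.0×10⁻²)^3
[PO₄³⁻] = 3.5×10⁻¹⁸ / (1.0×10⁻²)^3 = 3.5×10⁻¹²
[PO₄³⁻] = 3.5×10⁻¹² mol/L

3.5×10⁻¹² M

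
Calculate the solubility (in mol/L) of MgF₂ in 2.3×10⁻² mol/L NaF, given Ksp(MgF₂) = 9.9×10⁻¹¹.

MgF₂(s) ⇌ Mg²⁺(aq) + 2 F⁻(aq)
The solution already contains F⁻ at 2.3×10⁻² mol/L. Let s be the molar solubility of MgF₂.
[F⁻] ≈ 2.3×10⁻² mol/L (common ion dominates); [Mg²⁺] = s.
Ksp = [Mg²⁺][F⁻]^2 = s(2.3×10⁻²)^2
s = 9.9×10⁻¹¹ / (2.3×10⁻²)^2 = 1.9×10⁻⁷
s = 1.9×10⁻⁷ mol/L

1.9×10⁻⁷ M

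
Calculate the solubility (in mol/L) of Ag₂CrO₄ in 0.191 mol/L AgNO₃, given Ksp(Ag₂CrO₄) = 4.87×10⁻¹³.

Ag₂CrO₄(s) ⇌ 2 Ag⁺(aq) + CrO₄²⁻(aq)
With Ag⁺ already at 0.191 mol/L and s small, take [Ag⁺] ≈ 0.191 mol/L and [CrO₄²⁻] = s.
Ksp = [Ag⁺]^2[CrO₄²⁻] = (0.191)^2s
s = 4.87×10⁻¹³ / (0.191)^2 = 1.33×10⁻¹¹
s = 1.33×10⁻¹¹ mol/L

1.33×10⁻¹¹ M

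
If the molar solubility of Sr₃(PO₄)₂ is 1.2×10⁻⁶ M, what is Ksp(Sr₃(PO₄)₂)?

Ksp = 2.7×10⁻²⁸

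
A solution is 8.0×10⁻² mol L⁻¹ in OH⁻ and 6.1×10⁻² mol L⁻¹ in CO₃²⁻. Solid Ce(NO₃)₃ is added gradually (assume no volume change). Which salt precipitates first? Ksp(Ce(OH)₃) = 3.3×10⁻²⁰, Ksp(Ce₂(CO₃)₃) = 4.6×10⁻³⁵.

The threshold for precipitation is Q = Ksp.
For Ce(OH)₃: [Ce³⁺] = (Ksp/[OH⁻]^3) = 6.4×10⁻¹⁷ mol L⁻¹
For Ce₂(CO₃)₃: [Ce³⁺] = (Ksp/[CO₃²⁻]^3)^(1/2) = 4.5×10⁻¹⁶ mol L⁻¹
Ce(OH)₃ requires the lower [Ce³⁺], so it precipitates first.

Ce(OH)₃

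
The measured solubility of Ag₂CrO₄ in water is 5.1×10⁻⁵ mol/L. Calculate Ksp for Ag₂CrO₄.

Ksp = 5.3×10⁻¹³

Ag₂CrO₄(s) ⇌ 2 Ag⁺(aq) + CrO₄²⁻(aq)
Let s be the molar solubility. Then [Ag⁺] = 2s and [CrO₄²⁻] = s.
Ksp = [Ag⁺]^2[CrO₄²⁻] = (2s)^2 · s = 4s^3
Ksp = 4 × (5.1×10⁻⁵)^3 = 5.3×10⁻¹³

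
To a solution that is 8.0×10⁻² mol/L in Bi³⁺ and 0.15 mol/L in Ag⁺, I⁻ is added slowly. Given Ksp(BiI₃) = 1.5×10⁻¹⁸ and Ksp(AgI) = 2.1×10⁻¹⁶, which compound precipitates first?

Precipitation begins when Q = Ksp.
For BiI₃: [I⁻] = (Ksp/[Bi³⁺])^(1/3) = 2.7×10⁻⁶ mol/L
For AgI: [I⁻] = (Ksp/[Ag⁺]) = 1.4×10⁻¹⁵ mol/L
The smaller threshold [I⁻] is reached first, so AgI precipitates first.

AgI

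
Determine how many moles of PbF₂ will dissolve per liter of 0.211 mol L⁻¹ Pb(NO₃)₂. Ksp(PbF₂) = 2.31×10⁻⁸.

1.65×10⁻⁴ M

PbF₂(s) ⇌ Pb²⁺(aq) + 2 F⁻(aq)
With Pb²⁺ already at 0.211 mol L⁻¹ and s small, take [Pb²⁺] ≈ 0.211 mol L⁻¹ and [F⁻] = 2s.
Ksp = [Pb²⁺][F⁻]^2 = (0.211)(2s)^2
(2s)^2 = 2.31×10⁻⁸ / (0.211) = 1.09×10⁻⁷
s = 1.65×10⁻⁴ mol L⁻¹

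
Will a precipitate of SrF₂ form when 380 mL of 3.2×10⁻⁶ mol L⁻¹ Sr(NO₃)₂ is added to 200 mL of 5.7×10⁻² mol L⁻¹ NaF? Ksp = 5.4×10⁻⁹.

The combined volume is 580 mL.
[Sr²⁺] = (3.2×10⁻⁶)(380)/580 = 2.1×10⁻⁶ mol L⁻¹
[F⁻] = (5.7×10⁻²)(200)/580 = 2.0×10⁻² mol L⁻¹
Q = [Sr²⁺][F⁻]^2 = 8.1×10⁻¹⁰
Q < Ksp (8.1×10⁻¹⁰ vs 5.4×10⁻⁹); the solution remains unsaturated and no precipitate forms.

No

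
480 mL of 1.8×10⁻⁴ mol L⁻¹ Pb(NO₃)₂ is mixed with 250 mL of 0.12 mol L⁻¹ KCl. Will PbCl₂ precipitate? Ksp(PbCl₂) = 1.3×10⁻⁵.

No

After mixing, V = 480 mL + 250 mL = 730 mL.
[Pb²⁺] = (1.8×10⁻⁴)(480)/730 = 1.2×10⁻⁴ mol L⁻¹
[Cl⁻] = (0.12)(250)/730 = 4.1×10⁻² mol L⁻¹
Q = [Pb²⁺][Cl⁻]^2 = 2.0×10⁻⁷
Since Q (2.0×10⁻⁷) is less than Ksp (1.3×10⁻⁵), no PbCl₂ precipitates.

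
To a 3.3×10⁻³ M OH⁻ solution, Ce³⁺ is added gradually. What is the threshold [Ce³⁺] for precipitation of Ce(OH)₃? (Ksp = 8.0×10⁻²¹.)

2.2×10⁻¹³ M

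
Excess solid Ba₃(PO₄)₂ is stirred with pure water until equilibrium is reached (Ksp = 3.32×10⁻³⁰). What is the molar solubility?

Ba₃(PO₄)₂(s) ⇌ 3 Ba²⁺(aq) + 2 PO₄³⁻(aq)
If s mol/L of Ba₃(PO₄)₂ dissolves, [Ba²⁺] = 3s and [PO₄³⁻] = 2s.
Ksp = [Ba²⁺]^3[PO₄³⁻]^2 = (3s)^3 · (2s)^2 = 108s^5
108s^5 = 3.32×10⁻³⁰  ⇒  s^5 = 3.07×10⁻³²
Taking the 5th root, s = 4.98×10⁻⁷ mol/L.

4.98×10⁻⁷ M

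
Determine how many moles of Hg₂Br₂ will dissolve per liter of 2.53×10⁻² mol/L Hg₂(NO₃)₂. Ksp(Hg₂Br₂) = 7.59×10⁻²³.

2.74×10⁻¹¹ M

Hg₂Br₂(s) ⇌ Hg₂²⁺(aq) + 2 Br⁻(aq)
Let s be the solubility of Hg₂Br₂ here. The common ion gives [Hg₂²⁺] ≈ 2.53×10⁻² mol/L, and [Br⁻] = 2s.
Ksp = [Hg₂²⁺][Br⁻]^2 = (2.53×10⁻²)(2s)^2
(2s)^2 = 7.59×10⁻²³ / (2.53×10⁻²) = 3.00×10⁻²¹
s = 2.74×10⁻¹¹ mol/L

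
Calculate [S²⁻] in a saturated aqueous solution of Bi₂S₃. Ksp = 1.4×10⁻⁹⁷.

Bi₂S₃(s) ⇌ 2 Bi³⁺(aq) + 3 S²⁻(aq)
Call the molar solubility s, so that [Bi³⁺] = 2s and [S²⁻] = 3s.
Ksp = [Bi³⁺]^2[S²⁻]^3 = (2s)^2 · (3s)^3 = 108s^5 = 1.4×10⁻⁹⁷
s = 1.7×10⁻²⁰ mol L⁻¹
[S²⁻] = 3s = 5.0×10⁻²⁰ mol L⁻¹

5.0×10⁻²⁰ M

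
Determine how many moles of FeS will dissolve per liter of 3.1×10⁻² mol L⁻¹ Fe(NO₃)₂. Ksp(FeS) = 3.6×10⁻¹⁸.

FeS(s) ⇌ Fe²⁺(aq) + S²⁻(aq)
With Fe²⁺ already at 3.1×10⁻² mol L⁻¹ and s small, take [Fe²⁺] ≈ 3.1×10⁻² mol L⁻¹ and [S²⁻] = s.
Ksp = [Fe²⁺][S²⁻] = (3.1×10⁻²)s
s = 3.6×10⁻¹⁸ / (3.1×10⁻²) = 1.2×10⁻¹⁶
s = 1.2×10⁻¹⁶ mol L⁻¹

1.2×10⁻¹⁶ M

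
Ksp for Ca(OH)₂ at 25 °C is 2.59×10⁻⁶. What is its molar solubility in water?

8.65×10⁻³ M

Ca(OH)₂(s) ⇌ Ca²⁺(aq) + 2 OH⁻(aq)
With molar solubility s: [Ca²⁺] = s, [OH⁻] = 2s.
Ksp = [Ca²⁺][OH⁻]^2 = s · (2s)^2 = 4s^3
4s^3 = 2.59×10⁻⁶  ⇒  s^3 = 6.48×10⁻⁷
s = (6.48×10⁻⁷)^(1/3) = 8.65×10⁻³ M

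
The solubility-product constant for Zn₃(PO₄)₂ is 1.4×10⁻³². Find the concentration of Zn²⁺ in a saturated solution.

5.0×10⁻⁷ M

Zn₃(PO₄)₂(s) ⇌ 3 Zn²⁺(aq) + 2 PO₄³⁻(aq)
With molar solubility s: [Zn²⁺] = 3s, [PO₄³⁻] = 2s.
Ksp = [Zn²⁺]^3[PO₄³⁻]^2 = (3s)^3 · (2s)^2 = 108s^5 = 1.4×10⁻³²
s = 1.7×10⁻⁷ mol L⁻¹
[Zn²⁺] = 3s = 5.0×10⁻⁷ mol L⁻¹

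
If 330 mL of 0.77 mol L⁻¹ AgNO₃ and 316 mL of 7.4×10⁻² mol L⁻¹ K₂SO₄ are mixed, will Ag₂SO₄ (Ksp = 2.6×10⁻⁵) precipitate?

Total volume after mixing = 330 + 316 = 646 mL.
[Ag⁺] = (0.77)(330)/646 = 0.39 mol L⁻¹
[SO₄²⁻] = (7.4×10⁻²)(316)/646 = 3.6×10⁻² mol L⁻¹
Q = [Ag⁺]^2[SO₄²⁻] = 5.6×10⁻³
Q = 5.6×10⁻³ > Ksp = 2.6×10⁻⁵, so the solution is supersaturated and Ag₂SO₄ precipitates.

Yes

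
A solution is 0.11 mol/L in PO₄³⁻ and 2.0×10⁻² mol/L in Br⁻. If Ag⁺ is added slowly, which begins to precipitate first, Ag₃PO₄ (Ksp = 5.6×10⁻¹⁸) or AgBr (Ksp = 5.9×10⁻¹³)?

AgBr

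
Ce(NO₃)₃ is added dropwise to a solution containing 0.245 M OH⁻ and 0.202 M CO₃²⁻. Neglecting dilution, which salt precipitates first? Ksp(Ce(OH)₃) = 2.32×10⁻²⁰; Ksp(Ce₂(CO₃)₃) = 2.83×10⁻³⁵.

Precipitation of each salt begins when its ion product equals Ksp.
For Ce(OH)₃: [Ce³⁺] = (Ksp/[OH⁻]^3) = 1.58×10⁻¹⁸ M
For Ce₂(CO₃)₃: [Ce³⁺] = (Ksp/[CO₃²⁻]^3)^(1/2) = 5.86×10⁻¹⁷ M
Since Ce(OH)₃ needs less Ce³⁺ to reach saturation, it precipitates first.

Ce(OH)₃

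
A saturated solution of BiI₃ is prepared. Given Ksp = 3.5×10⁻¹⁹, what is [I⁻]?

BiI₃(s) ⇌ Bi³⁺(aq) + 3 I⁻(aq)
For each mole of BiI₃ that dissolves per liter, [Bi³⁺] = s and [I⁻] = 3s; let s denote this solubility.
Ksp = [Bi³⁺][I⁻]^3 = s · (3s)^3 = 27s^4 = 3.5×10⁻¹⁹
s = 1.1×10⁻⁵ M
[I⁻] = 3s = 3.2×10⁻⁵ M

3.2×10⁻⁵ M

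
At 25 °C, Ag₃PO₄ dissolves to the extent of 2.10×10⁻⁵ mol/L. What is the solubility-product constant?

Ag₃PO₄(s) ⇌ 3 Ag⁺(aq) + PO₄³⁻(aq)
Let s be the molar solubility. Then [Ag⁺] = 3s and [PO₄³⁻] = s.
Ksp = [Ag⁺]^3[PO₄³⁻] = (3s)^3 · s = 27s^4
Ksp = 27 × (2.10×10⁻⁵)^4 = 5.25×10⁻¹⁸

Ksp = 5.25×10⁻¹⁸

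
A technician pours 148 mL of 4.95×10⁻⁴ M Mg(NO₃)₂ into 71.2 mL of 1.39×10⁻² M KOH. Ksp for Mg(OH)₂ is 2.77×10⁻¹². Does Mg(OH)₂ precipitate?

The combined volume is 219.2 mL.
[Mg²⁺] = (4.95×10⁻⁴)(148)/219.2 = 3.34×10⁻⁴ M
[OH⁻] = (1.39×10⁻²)(71.2)/219.2 = 4.51×10⁻³ M
Q = [Mg²⁺][OH⁻]^2 = 6.81×10⁻⁹
Since Q (6.81×10⁻⁹) exceeds Ksp (2.77×10⁻¹²), Mg(OH)₂ will precipitate.

Yes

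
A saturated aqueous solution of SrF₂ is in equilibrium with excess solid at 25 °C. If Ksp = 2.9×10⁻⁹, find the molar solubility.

SrF₂(s) ⇌ Sr²⁺(aq) + 2 F⁻(aq)
With molar solubility s: [Sr²⁺] = s, [F⁻] = 2s.
Ksp = [Sr²⁺][F⁻]^2 = s · (2s)^2 = 4s^3
4s^3 = 2.9×10⁻⁹  ⇒  s^3 = 7.3×10⁻¹⁰
s = (7.3×10⁻¹⁰)^(1/3) = 9.0×10⁻⁴ mol/L

9.0×10⁻⁴ M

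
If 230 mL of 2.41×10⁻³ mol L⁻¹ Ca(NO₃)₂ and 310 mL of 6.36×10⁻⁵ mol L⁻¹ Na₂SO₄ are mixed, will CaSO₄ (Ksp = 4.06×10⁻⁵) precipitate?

Total volume after mixing = 230 + 310 = 540 mL.
[Ca²⁺] = (2.41×10⁻³)(230)/540 = 1.03×10⁻³ mol L⁻¹
[SO₄²⁻] = (6.36×10⁻⁵)(310)/540 = 3.65×10⁻⁵ mol L⁻¹
Q = [Ca²⁺][SO₄²⁻] = 3.75×10⁻⁸
Q < Ksp (3.75×10⁻⁸ vs 4.06×10⁻⁵); the solution remains unsaturated and no precipitate forms.

No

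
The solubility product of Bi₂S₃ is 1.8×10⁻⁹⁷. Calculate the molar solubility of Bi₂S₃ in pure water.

1.8×10⁻²⁰ M

Bi₂S₃(s) ⇌ 2 Bi³⁺(aq) + 3 S²⁻(aq)
Call the molar solubility s, so that [Bi³⁺] = 2s and [S²⁻] = 3s.
Ksp = [Bi³⁺]^2[S²⁻]^3 = (2s)^2 · (3s)^3 = 108s^5
108s^5 = 1.8×10⁻⁹⁷  ⇒  s^5 = 1.7×10⁻⁹⁹
s = 1.8×10⁻²⁰ mol L⁻¹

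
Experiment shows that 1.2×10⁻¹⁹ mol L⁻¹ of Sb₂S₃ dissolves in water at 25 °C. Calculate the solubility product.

Ksp = 2.7×10⁻⁹³

Sb₂S₃(s) ⇌ 2 Sb³⁺(aq) + 3 S²⁻(aq)
With molar solubility s: [Sb³⁺] = 2s, [S²⁻] = 3s.
Ksp = [Sb³⁺]^2[S²⁻]^3 = (2s)^2 · (3s)^3 = 108s^5
Ksp = 108 × (1.2×10⁻¹⁹)^5 = 2.7×10⁻⁹³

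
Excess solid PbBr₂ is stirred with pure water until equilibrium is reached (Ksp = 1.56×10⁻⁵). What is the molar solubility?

1.57×10⁻² M

PbBr₂(s) ⇌ Pb²⁺(aq) + 2 Br⁻(aq)
If s mol/L of PbBr₂ dissolves, [Pb²⁺] = s and [Br⁻] = 2s.
Ksp = [Pb²⁺][Br⁻]^2 = s · (2s)^2 = 4s^3
4s^3 = 1.56×10⁻⁵  ⇒  s^3 = 3.90×10⁻⁶
s = (3.90×10⁻⁶)^(1/3) = 1.57×10⁻² mol L⁻¹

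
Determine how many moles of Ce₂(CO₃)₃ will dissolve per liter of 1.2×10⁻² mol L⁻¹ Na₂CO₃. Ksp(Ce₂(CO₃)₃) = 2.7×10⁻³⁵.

2.0×10⁻¹⁵ M

Ce₂(CO₃)₃(s) ⇌ 2 Ce³⁺(aq) + 3 CO₃²⁻(aq)
CO₃²⁻ is already present at 1.2×10⁻² mol L⁻¹. If s mol/L of Ce₂(CO₃)₃ dissolves, [Ce³⁺] = 2s while [CO₃²⁻] ≈ 1.2×10⁻² mol L⁻¹.
Ksp = [Ce³⁺]^2[CO₃²⁻]^3 = (2s)^2(1.2×10⁻²)^3
(2s)^2 = 2.7×10⁻³⁵ / (1.2×10⁻²)^3 = 1.6×10⁻²⁹
s = 2.0×10⁻¹⁵ mol L⁻¹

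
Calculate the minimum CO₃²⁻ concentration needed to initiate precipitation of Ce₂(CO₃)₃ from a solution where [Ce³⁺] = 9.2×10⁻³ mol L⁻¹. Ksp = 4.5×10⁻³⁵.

8.1×10⁻¹¹ M

Precipitation of each salt begins when its ion product equals Ksp.
Ce₂(CO₃)₃(s) ⇌ 2 Ce³⁺(aq) + 3 CO₃²⁻(aq)
Ksp = [Ce³⁺]^2[CO₃²⁻]^3 = [CO₃²⁻]^3(9.2×10⁻³)^2
[CO₃²⁻]^3 = 4.5×10⁻³⁵ / (9.2×10⁻³)^2 = 5.3×10⁻³¹
[CO₃²⁻] = 8.1×10⁻¹¹ mol L⁻¹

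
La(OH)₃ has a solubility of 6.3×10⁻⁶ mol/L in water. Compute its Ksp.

Ksp = 4.3×10⁻²⁰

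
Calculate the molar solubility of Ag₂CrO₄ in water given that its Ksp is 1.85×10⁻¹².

7.73×10⁻⁵ M

Ag₂CrO₄(s) ⇌ 2 Ag⁺(aq) + CrO₄²⁻(aq)
If s mol/L of Ag₂CrO₄ dissolves, [Ag⁺] = 2s and [CrO₄²⁻] = s.
Ksp = [Ag⁺]^2[CrO₄²⁻] = (2s)^2 · s = 4s^3
4s^3 = 1.85×10⁻¹²  ⇒  s^3 = 4.63×10⁻¹³
s = 7.73×10⁻⁵ mol L⁻¹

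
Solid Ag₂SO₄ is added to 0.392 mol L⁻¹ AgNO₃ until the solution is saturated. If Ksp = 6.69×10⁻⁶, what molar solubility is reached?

Ag₂SO₄(s) ⇌ 2 Ag⁺(aq) + SO₄²⁻(aq)
The solution already contains Ag⁺ at 0.392 mol L⁻¹. Let s be the molar solubility of Ag₂SO₄.
[Ag⁺] ≈ 0.392 mol L⁻¹ (common ion dominates); [SO₄²⁻] = s.
Ksp = [Ag⁺]^2[SO₄²⁻] = (0.392)^2s
s = 6.69×10⁻⁶ / (0.392)^2 = 4.35×10⁻⁵
s = 4.35×10⁻⁵ mol L⁻¹

4.35×10⁻⁵ M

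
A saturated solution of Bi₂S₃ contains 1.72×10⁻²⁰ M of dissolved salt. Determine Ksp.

Ksp = 1.63×10⁻⁹⁷

Bi₂S₃(s) ⇌ 2 Bi³⁺(aq) + 3 S²⁻(aq)
Let s be the molar solubility. Then [Bi³⁺] = 2s and [S²⁻] = 3s.
Ksp = [Bi³⁺]^2[S²⁻]^3 = (2s)^2 · (3s)^3 = 108s^5
Ksp = 108 × (1.72×10⁻²⁰)^5 = 1.63×10⁻⁹⁷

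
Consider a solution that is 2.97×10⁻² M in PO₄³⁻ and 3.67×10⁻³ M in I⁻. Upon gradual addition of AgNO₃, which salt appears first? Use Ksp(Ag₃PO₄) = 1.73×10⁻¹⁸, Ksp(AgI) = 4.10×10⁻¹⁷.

Each salt precipitates once Q = Ksp for that salt.
For Ag₃PO₄: [Ag⁺] = (Ksp/[PO₄³⁻])^(1/3) = 3.88×10⁻⁶ M
For AgI: [Ag⁺] = (Ksp/[I⁻]) = 1.12×10⁻¹⁴ M
The smaller threshold [Ag⁺] is reached first, so AgI precipitates first.

AgI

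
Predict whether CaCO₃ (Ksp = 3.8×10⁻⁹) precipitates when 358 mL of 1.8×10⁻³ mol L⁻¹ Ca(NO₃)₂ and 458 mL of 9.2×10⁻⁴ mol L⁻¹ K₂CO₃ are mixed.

Yes

The combined volume is 816 mL.
[Ca²⁺] = (1.8×10⁻³)(358)/816 = 7.9×10⁻⁴ mol L⁻¹
[CO₃²⁻] = (9.2×10⁻⁴)(458)/816 = 5.2×10⁻⁴ mol L⁻¹
Q = [Ca²⁺][CO₃²⁻] = 4.1×10⁻⁷
Q = 4.1×10⁻⁷ > Ksp = 3.8×10⁻⁹, so the solution is supersaturated and CaCO₃ precipitates.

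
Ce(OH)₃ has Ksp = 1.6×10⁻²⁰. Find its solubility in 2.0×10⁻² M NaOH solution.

2.0×10⁻¹⁵ M

Ce(OH)₃(s) ⇌ Ce³⁺(aq) + 3 OH⁻(aq)
OH⁻ is already present at 2.0×10⁻² M. If s mol/L of Ce(OH)₃ dissolves, [Ce³⁺] = s while [OH⁻] ≈ 2.0×10⁻² M.
Ksp = [Ce³⁺][OH⁻]^3 = s(2.0×10⁻²)^3
s = 1.6×10⁻²⁰ / (2.0×10⁻²)^3 = 2.0×10⁻¹⁵
s = 2.0×10⁻¹⁵ M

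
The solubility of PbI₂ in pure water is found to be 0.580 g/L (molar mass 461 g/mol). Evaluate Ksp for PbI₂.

Ksp = 7.97×10⁻⁹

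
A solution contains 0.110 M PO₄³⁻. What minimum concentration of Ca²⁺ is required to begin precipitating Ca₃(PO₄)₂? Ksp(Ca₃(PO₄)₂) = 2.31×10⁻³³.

5.76×10⁻¹¹ M

Each salt precipitates once Q = Ksp for that salt.
Ca₃(PO₄)₂(s) ⇌ 3 Ca²⁺(aq) + 2 PO₄³⁻(aq)
Ksp = [Ca²⁺]^3[PO₄³⁻]^2 = [Ca²⁺]^3(0.110)^2
[Ca²⁺]^3 = 2.31×10⁻³³ / (0.110)^2 = 1.91×10⁻³¹
[Ca²⁺] = 5.76×10⁻¹¹ M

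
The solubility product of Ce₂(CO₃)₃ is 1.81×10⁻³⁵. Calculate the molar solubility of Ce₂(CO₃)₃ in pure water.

4.41×10⁻⁸ M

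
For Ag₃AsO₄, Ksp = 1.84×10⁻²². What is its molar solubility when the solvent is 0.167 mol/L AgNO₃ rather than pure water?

Ag₃AsO₄(s) ⇌ 3 Ag⁺(aq) + AsO₄³⁻(aq)
The solution already contains Ag⁺ at 0.167 mol/L. Let s be the molar solubility of Ag₃AsO₄.
[Ag⁺] ≈ 0.167 mol/L (common ion dominates); [AsO₄³⁻] = s.
Ksp = [Ag⁺]^3[AsO₄³⁻] = (0.167)^3s
s = 1.84×10⁻²² / (0.167)^3 = 3.95×10⁻²⁰
s = 3.95×10⁻²⁰ mol/L

3.95×10⁻²⁰ M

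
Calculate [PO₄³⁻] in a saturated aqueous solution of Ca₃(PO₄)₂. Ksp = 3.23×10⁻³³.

2.49×10⁻⁷ M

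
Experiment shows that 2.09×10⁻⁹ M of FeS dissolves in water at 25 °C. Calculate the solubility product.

FeS(s) ⇌ Fe²⁺(aq) + S²⁻(aq)
For each mole of FeS that dissolves per liter, [Fe²⁺] = s and [S²⁻] = s; let s denote this solubility.
Ksp = [Fe²⁺][S²⁻] = s · s = s^2
Ksp = (2.09×10⁻⁹)^2 = 4.37×10⁻¹⁸

Ksp = 4.37×10⁻¹⁸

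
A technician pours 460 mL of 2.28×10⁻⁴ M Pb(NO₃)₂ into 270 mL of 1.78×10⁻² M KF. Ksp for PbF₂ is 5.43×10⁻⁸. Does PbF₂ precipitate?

No

The combined volume is 730 mL.
[Pb²⁺] = (2.28×10⁻⁴)(460)/730 = 1.44×10⁻⁴ M
[F⁻] = (1.78×10⁻²)(270)/730 = 6.58×10⁻³ M
Q = [Pb²⁺][F⁻]^2 = 6.23×10⁻⁹
Q = 6.23×10⁻⁹ < Ksp = 5.43×10⁻⁸, so the solution is unsaturated and no precipitate forms.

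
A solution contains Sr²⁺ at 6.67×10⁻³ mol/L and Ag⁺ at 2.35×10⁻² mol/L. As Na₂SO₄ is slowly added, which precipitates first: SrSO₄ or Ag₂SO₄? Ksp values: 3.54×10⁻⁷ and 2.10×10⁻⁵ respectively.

The threshold for precipitation is Q = Ksp.
For SrSO₄: [SO₄²⁻] = (Ksp/[Sr²⁺]) = 5.31×10⁻⁵ mol/L
For Ag₂SO₄: [SO₄²⁻] = (Ksp/[Ag⁺]^2) = 3.80×10⁻² mol/L
The smaller threshold [SO₄²⁻] is reached first, so SrSO₄ precipitates first.

SrSO₄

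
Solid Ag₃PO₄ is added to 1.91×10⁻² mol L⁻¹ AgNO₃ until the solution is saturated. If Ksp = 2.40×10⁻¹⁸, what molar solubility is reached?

3.44×10⁻¹³ M

Ag₃PO₄(s) ⇌ 3 Ag⁺(aq) + PO₄³⁻(aq)
The solution already contains Ag⁺ at 1.91×10⁻² mol L⁻¹. Let s be the molar solubility of Ag₃PO₄.
[Ag⁺] ≈ 1.91×10⁻² mol L⁻¹ (common ion dominates); [PO₄³⁻] = s.
Ksp = [Ag⁺]^3[PO₄³⁻] = (1.91×10⁻²)^3s
s = 2.40×10⁻¹⁸ / (1.91×10⁻²)^3 = 3.44×10⁻¹³
s = 3.44×10⁻¹³ mol L⁻¹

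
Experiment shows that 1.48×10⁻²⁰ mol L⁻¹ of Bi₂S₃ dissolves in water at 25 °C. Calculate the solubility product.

Bi₂S₃(s) ⇌ 2 Bi³⁺(aq) + 3 S²⁻(aq)
With molar solubility s: [Bi³⁺] = 2s, [S²⁻] = 3s.
Ksp = [Bi³⁺]^2[S²⁻]^3 = (2s)^2 · (3s)^3 = 108s^5
Ksp = 108 × (1.48×10⁻²⁰)^5 = 7.67×10⁻⁹⁸

Ksp = 7.67×10⁻⁹⁸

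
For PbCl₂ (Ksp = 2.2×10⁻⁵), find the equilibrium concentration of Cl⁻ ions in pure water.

3.5×10⁻² M

PbCl₂(s) ⇌ Pb²⁺(aq) + 2 Cl⁻(aq)
Call the molar solubility s, so that [Pb²⁺] = s and [Cl⁻] = 2s.
Ksp = [Pb²⁺][Cl⁻]^2 = s · (2s)^2 = 4s^3 = 2.2×10⁻⁵
s = 1.8×10⁻² M
[Cl⁻] = 2s = 3.5×10⁻² M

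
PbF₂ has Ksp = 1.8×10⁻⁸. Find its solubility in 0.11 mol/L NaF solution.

1.5×10⁻⁶ M

PbF₂(s) ⇌ Pb²⁺(aq) + 2 F⁻(aq)
With F⁻ already at 0.11 mol/L and s small, take [F⁻] ≈ 0.11 mol/L and [Pb²⁺] = s.
Ksp = [Pb²⁺][F⁻]^2 = s(0.11)^2
s = 1.8×10⁻⁸ / (0.11)^2 = 1.5×10⁻⁶
s = 1.5×10⁻⁶ mol/L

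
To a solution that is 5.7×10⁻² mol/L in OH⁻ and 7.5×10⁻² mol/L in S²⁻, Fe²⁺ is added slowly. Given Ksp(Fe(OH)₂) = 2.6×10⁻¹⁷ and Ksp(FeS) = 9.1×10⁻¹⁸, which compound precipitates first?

Each salt precipitates once Q = Ksp for that salt.
For Fe(OH)₂: [Fe²⁺] = (Ksp/[OH⁻]^2) = 8.0×10⁻¹⁵ mol/L
For FeS: [Fe²⁺] = (Ksp/[S²⁻]) = 1.2×10⁻¹⁶ mol/L
FeS requires the lower [Fe²⁺], so it precipitates first.

FeS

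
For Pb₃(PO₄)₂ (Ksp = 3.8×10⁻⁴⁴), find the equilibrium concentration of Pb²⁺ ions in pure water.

Pb₃(PO₄)₂(s) ⇌ 3 Pb²⁺(aq) + 2 PO₄³⁻(aq)
With molar solubility s: [Pb²⁺] = 3s, [PO₄³⁻] = 2s.
Ksp = [Pb²⁺]^3[PO₄³⁻]^2 = (3s)^3 · (2s)^2 = 108s^5 = 3.8×10⁻⁴⁴
s = 8.1×10⁻¹⁰ mol/L
[Pb²⁺] = 3s = 2.4×10⁻⁹ mol/L

2.4×10⁻⁹ M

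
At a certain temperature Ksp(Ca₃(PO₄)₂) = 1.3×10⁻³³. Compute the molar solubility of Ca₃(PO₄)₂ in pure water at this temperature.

Ca₃(PO₄)₂(s) ⇌ 3 Ca²⁺(aq) + 2 PO₄³⁻(aq)
If s mol/L of Ca₃(PO₄)₂ dissolves, [Ca²⁺] = 3s and [PO₄³⁻] = 2s.
Ksp = [Ca²⁺]^3[PO₄³⁻]^2 = (3s)^3 · (2s)^2 = 108s^5
108s^5 = 1.3×10⁻³³  ⇒  s^5 = 1.2×10⁻³⁵
Taking the 5th root, s = 1.0×10⁻⁷ mol L⁻¹.

1.0×10⁻⁷ M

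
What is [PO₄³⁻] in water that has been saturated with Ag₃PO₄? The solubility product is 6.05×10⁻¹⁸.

Ag₃PO₄(s) ⇌ 3 Ag⁺(aq) + PO₄³⁻(aq)
If s mol/L of Ag₃PO₄ dissolves, [Ag⁺] = 3s and [PO₄³⁻] = s.
Ksp = [Ag⁺]^3[PO₄³⁻] = (3s)^3 · s = 27s^4 = 6.05×10⁻¹⁸
s = 2.18×10⁻⁵ M
[PO₄³⁻] = s = 2.18×10⁻⁵ M

2.18×10⁻⁵ M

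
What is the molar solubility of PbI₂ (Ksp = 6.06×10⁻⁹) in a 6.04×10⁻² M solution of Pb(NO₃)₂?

PbI₂(s) ⇌ Pb²⁺(aq) + 2 I⁻(aq)
With Pb²⁺ already at 6.04×10⁻² M and s small, take [Pb²⁺] ≈ 6.04×10⁻² M and [I⁻] = 2s.
Ksp = [Pb²⁺][I⁻]^2 = (6.04×10⁻²)(2s)^2
(2s)^2 = 6.06×10⁻⁹ / (6.04×10⁻²) = 1.00×10⁻⁷
s = 1.58×10⁻⁴ M

1.58×10⁻⁴ M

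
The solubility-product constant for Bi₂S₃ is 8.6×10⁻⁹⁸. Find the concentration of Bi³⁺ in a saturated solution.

3.0×10⁻²⁰ M

Bi₂S₃(s) ⇌ 2 Bi³⁺(aq) + 3 S²⁻(aq)
With molar solubility s: [Bi³⁺] = 2s, [S²⁻] = 3s.
Ksp = [Bi³⁺]^2[S²⁻]^3 = (2s)^2 · (3s)^3 = 108s^5 = 8.6×10⁻⁹⁸
s = 1.5×10⁻²⁰ M
[Bi³⁺] = 2s = 3.0×10⁻²⁰ M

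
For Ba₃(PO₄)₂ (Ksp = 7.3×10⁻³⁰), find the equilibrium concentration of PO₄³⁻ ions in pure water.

Ba₃(PO₄)₂(s) ⇌ 3 Ba²⁺(aq) + 2 PO₄³⁻(aq)
Let s be the molar solubility. Then [Ba²⁺] = 3s and [PO₄³⁻] = 2s.
Ksp = [Ba²⁺]^3[PO₄³⁻]^2 = (3s)^3 · (2s)^2 = 108s^5 = 7.3×10⁻³⁰
s = 5.8×10⁻⁷ M
[PO₄³⁻] = 2s = 1.2×10⁻⁶ M

1.2×10⁻⁶ M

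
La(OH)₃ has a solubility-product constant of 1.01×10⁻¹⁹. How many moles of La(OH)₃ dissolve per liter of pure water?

La(OH)₃(s) ⇌ La³⁺(aq) + 3 OH⁻(aq)
Let s be the molar solubility. Then [La³⁺] = s and [OH⁻] = 3s.
Ksp = [La³⁺][OH⁻]^3 = s · (3s)^3 = 27s^4
27s^4 = 1.01×10⁻¹⁹  ⇒  s^4 = 3.74×10⁻²¹
Taking the 4th root, s = 7.82×10⁻⁶ mol/L.

7.82×10⁻⁶ M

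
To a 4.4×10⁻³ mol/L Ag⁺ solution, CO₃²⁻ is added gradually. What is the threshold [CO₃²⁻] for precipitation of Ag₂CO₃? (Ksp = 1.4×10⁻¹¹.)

Precipitation begins when Q = Ksp.
Ag₂CO₃(s) ⇌ 2 Ag⁺(aq) + CO₃²⁻(aq)
Ksp = [Ag⁺]^2[CO₃²⁻] = [CO₃²⁻](4.4×10⁻³)^2
[CO₃²⁻] = 1.4×10⁻¹¹ / (4.4×10⁻³)^2 = 7.2×10⁻⁷
[CO₃²⁻] = 7.2×10⁻⁷ mol/L

7.2×10⁻⁷ M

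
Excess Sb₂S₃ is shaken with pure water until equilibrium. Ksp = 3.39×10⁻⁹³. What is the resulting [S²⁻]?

Sb₂S₃(s) ⇌ 2 Sb³⁺(aq) + 3 S²⁻(aq)
Call the molar solubility s, so that [Sb³⁺] = 2s and [S²⁻] = 3s.
Ksp = [Sb³⁺]^2[S²⁻]^3 = (2s)^2 · (3s)^3 = 108s^5 = 3.39×10⁻⁹³
s = 1.26×10⁻¹⁹ mol L⁻¹
[S²⁻] = 3s = 3.77×10⁻¹⁹ mol L⁻¹

3.77×10⁻¹⁹ M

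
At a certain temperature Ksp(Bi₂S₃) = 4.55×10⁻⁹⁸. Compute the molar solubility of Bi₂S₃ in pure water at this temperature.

1.33×10⁻²⁰ M

Bi₂S₃(s) ⇌ 2 Bi³⁺(aq) + 3 S²⁻(aq)
Let s be the molar solubility. Then [Bi³⁺] = 2s and [S²⁻] = 3s.
Ksp = [Bi³⁺]^2[S²⁻]^3 = (2s)^2 · (3s)^3 = 108s^5
108s^5 = 4.55×10⁻⁹⁸  ⇒  s^5 = 4.21×10⁻¹⁰⁰
s = (4.21×10⁻¹⁰⁰)^(1/5) = 1.33×10⁻²⁰ M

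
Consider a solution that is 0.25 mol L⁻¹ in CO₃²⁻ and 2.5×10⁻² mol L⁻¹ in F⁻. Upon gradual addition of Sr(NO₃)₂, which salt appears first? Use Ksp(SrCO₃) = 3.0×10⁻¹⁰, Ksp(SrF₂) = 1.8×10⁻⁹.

Precipitation of each salt begins when its ion product equals Ksp.
For SrCO₃: [Sr²⁺] = (Ksp/[CO₃²⁻]) = 1.2×10⁻⁹ mol L⁻¹
For SrF₂: [Sr²⁺] = (Ksp/[F⁻]^2) = 2.9×10⁻⁶ mol L⁻¹
Since SrCO₃ needs less Sr²⁺ to reach saturation, it precipitates first.

SrCO₃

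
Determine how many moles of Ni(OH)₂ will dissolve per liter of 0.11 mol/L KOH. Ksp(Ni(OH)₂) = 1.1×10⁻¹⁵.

Ni(OH)₂(s) ⇌ Ni²⁺(aq) + 2 OH⁻(aq)
Let s be the solubility of Ni(OH)₂ here. The common ion gives [OH⁻] ≈ 0.11 mol/L, and [Ni²⁺] = s.
Ksp = [Ni²⁺][OH⁻]^2 = s(0.11)^2
s = 1.1×10⁻¹⁵ / (0.11)^2 = 9.1×10⁻¹⁴
s = 9.1×10⁻¹⁴ mol/L

9.1×10⁻¹⁴ M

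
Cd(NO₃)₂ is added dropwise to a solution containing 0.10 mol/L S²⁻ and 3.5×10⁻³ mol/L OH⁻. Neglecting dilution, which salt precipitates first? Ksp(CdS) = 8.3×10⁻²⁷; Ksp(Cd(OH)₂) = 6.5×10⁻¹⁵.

Each salt precipitates once Q = Ksp for that salt.
For CdS: [Cd²⁺] = (Ksp/[S²⁻]) = 8.3×10⁻²⁶ mol/L
For Cd(OH)₂: [Cd²⁺] = (Ksp/[OH⁻]^2) = 5.3×10⁻¹⁰ mol/L
The smaller threshold [Cd²⁺] is reached first, so CdS precipitates first.

CdS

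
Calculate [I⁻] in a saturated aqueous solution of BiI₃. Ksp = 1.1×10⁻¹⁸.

4.3×10⁻⁵ M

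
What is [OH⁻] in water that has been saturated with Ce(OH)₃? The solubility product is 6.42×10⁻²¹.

Ce(OH)₃(s) ⇌ Ce³⁺(aq) + 3 OH⁻(aq)
Let s be the molar solubility. Then [Ce³⁺] = s and [OH⁻] = 3s.
Ksp = [Ce³⁺][OH⁻]^3 = s · (3s)^3 = 27s^4 = 6.42×10⁻²¹
s = 3.93×10⁻⁶ mol L⁻¹
[OH⁻] = 3s = 1.18×10⁻⁵ mol L⁻¹

1.18×10⁻⁵ M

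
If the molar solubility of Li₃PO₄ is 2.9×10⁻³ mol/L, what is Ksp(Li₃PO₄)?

Li₃PO₄(s) ⇌ 3 Li⁺(aq) + PO₄³⁻(aq)
With molar solubility s: [Li⁺] = 3s, [PO₄³⁻] = s.
Ksp = [Li⁺]^3[PO₄³⁻] = (3s)^3 · s = 27s^4
Ksp = 27 × (2.9×10⁻³)^4 = 1.9×10⁻⁹

Ksp = 1.9×10⁻⁹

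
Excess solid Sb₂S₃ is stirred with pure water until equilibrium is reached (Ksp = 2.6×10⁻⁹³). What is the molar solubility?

Sb₂S₃(s) ⇌ 2 Sb³⁺(aq) + 3 S²⁻(aq)
With molar solubility s: [Sb³⁺] = 2s, [S²⁻] = 3s.
Ksp = [Sb³⁺]^2[S²⁻]^3 = (2s)^2 · (3s)^3 = 108s^5
108s^5 = 2.6×10⁻⁹³  ⇒  s^5 = 2.4×10⁻⁹⁵
s = (2.4×10⁻⁹⁵)^(1/5) = 1.2×10⁻¹⁹ M

1.2×10⁻¹⁹ M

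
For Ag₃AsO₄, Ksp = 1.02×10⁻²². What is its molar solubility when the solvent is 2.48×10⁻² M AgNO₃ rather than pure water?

Ag₃AsO₄(s) ⇌ 3 Ag⁺(aq) + AsO₄³⁻(aq)
Let s be the solubility of Ag₃AsO₄ here. The common ion gives [Ag⁺] ≈ 2.48×10⁻² M, and [AsO₄³⁻] = s.
Ksp = [Ag⁺]^3[AsO₄³⁻] = (2.48×10⁻²)^3s
s = 1.02×10⁻²² / (2.48×10⁻²)^3 = 6.69×10⁻¹⁸
s = 6.69×10⁻¹⁸ M

6.69×10⁻¹⁸ M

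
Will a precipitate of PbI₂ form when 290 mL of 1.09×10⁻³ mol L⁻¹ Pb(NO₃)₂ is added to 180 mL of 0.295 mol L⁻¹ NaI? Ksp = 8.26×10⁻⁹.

Yes

Total volume after mixing = 290 + 180 = 470 mL.
[Pb²⁺] = (1.09×10⁻³)(290)/470 = 6.73×10⁻⁴ mol L⁻¹
[I⁻] = (0.295)(180)/470 = 0.113 mol L⁻¹
Q = [Pb²⁺][I⁻]^2 = 8.58×10⁻⁶
Since Q (8.58×10⁻⁶) exceeds Ksp (8.26×10⁻⁹), PbI₂ will precipitate.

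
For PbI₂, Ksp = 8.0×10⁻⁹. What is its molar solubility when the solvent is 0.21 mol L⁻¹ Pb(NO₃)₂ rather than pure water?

PbI₂(s) ⇌ Pb²⁺(aq) + 2 I⁻(aq)
Pb²⁺ is already present at 0.21 mol L⁻¹. If s mol/L of PbI₂ dissolves, [I⁻] = 2s while [Pb²⁺] ≈ 0.21 mol L⁻¹.
Ksp = [Pb²⁺][I⁻]^2 = (0.21)(2s)^2
(2s)^2 = 8.0×10⁻⁹ / (0.21) = 3.8×10⁻⁸
s = 9.8×10⁻⁵ mol L⁻¹

9.8×10⁻⁵ M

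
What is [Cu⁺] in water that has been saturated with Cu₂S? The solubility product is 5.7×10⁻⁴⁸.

2.3×10⁻¹⁶ M

Cu₂S(s) ⇌ 2 Cu⁺(aq) + S²⁻(aq)
Let s be the molar solubility. Then [Cu⁺] = 2s and [S²⁻] = s.
Ksp = [Cu⁺]^2[S²⁻] = (2s)^2 · s = 4s^3 = 5.7×10⁻⁴⁸
s = 1.1×10⁻¹⁶ mol/L
[Cu⁺] = 2s = 2.3×10⁻¹⁶ mol/L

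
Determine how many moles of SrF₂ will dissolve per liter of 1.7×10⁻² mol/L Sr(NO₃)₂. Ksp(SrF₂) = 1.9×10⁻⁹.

SrF₂(s) ⇌ Sr²⁺(aq) + 2 F⁻(aq)
Let s be the solubility of SrF₂ here. The common ion gives [Sr²⁺] ≈ 1.7×10⁻² mol/L, and [F⁻] = 2s.
Ksp = [Sr²⁺][F⁻]^2 = (1.7×10⁻²)(2s)^2
(2s)^2 = 1.9×10⁻⁹ / (1.7×10⁻²) = 1.1×10⁻⁷
s = 1.7×10⁻⁴ mol/L

1.7×10⁻⁴ M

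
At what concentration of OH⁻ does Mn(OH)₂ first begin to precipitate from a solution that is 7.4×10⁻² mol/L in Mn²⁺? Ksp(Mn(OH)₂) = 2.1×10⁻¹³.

The threshold for precipitation is Q = Ksp.
Mn(OH)₂(s) ⇌ Mn²⁺(aq) + 2 OH⁻(aq)
Ksp = [Mn²⁺][OH⁻]^2 = [OH⁻]^2(7.4×10⁻²)
[OH⁻]^2 = 2.1×10⁻¹³ / (7.4×10⁻²) = 2.8×10⁻¹²
[OH⁻] = 1.7×10⁻⁶ mol/L

1.7×10⁻⁶ M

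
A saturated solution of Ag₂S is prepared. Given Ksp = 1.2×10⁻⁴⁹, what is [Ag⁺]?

6.2×10⁻¹⁷ M

Ag₂S(s) ⇌ 2 Ag⁺(aq) + S²⁻(aq)
If s mol/L of Ag₂S dissolves, [Ag⁺] = 2s and [S²⁻] = s.
Ksp = [Ag⁺]^2[S²⁻] = (2s)^2 · s = 4s^3 = 1.2×10⁻⁴⁹
s = 3.1×10⁻¹⁷ mol/L
[Ag⁺] = 2s = 6.2×10⁻¹⁷ mol/L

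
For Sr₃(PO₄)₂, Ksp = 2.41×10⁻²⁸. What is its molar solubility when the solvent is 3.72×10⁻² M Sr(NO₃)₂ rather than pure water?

1.08×10⁻¹² M

Sr₃(PO₄)₂(s) ⇌ 3 Sr²⁺(aq) + 2 PO₄³⁻(aq)
Let s be the solubility of Sr₃(PO₄)₂ here. The common ion gives [Sr²⁺] ≈ 3.72×10⁻² M, and [PO₄³⁻] = 2s.
Ksp = [Sr²⁺]^3[PO₄³⁻]^2 = (3.72×10⁻²)^3(2s)^2
(2s)^2 = 2.41×10⁻²⁸ / (3.72×10⁻²)^3 = 4.68×10⁻²⁴
s = 1.08×10⁻¹² M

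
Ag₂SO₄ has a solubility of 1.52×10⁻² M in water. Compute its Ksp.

Ksp = 1.40×10⁻⁵

Ag₂SO₄(s) ⇌ 2 Ag⁺(aq) + SO₄²⁻(aq)
If s mol/L of Ag₂SO₄ dissolves, [Ag⁺] = 2s and [SO₄²⁻] = s.
Ksp = [Ag⁺]^2[SO₄²⁻] = (2s)^2 · s = 4s^3
Ksp = 4 × (1.52×10⁻²)^3 = 1.40×10⁻⁵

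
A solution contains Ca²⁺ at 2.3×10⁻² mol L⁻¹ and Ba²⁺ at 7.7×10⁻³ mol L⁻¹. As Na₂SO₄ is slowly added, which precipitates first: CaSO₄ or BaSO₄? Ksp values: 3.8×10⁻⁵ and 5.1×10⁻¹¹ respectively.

BaSO₄

The threshold for precipitation is Q = Ksp.
For CaSO₄: [SO₄²⁻] = (Ksp/[Ca²⁺]) = 1.7×10⁻³ mol L⁻¹
For BaSO₄: [SO₄²⁻] = (Ksp/[Ba²⁺]) = 6.6×10⁻⁹ mol L⁻¹
BaSO₄ requires the lower [SO₄²⁻], so it precipitates first.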